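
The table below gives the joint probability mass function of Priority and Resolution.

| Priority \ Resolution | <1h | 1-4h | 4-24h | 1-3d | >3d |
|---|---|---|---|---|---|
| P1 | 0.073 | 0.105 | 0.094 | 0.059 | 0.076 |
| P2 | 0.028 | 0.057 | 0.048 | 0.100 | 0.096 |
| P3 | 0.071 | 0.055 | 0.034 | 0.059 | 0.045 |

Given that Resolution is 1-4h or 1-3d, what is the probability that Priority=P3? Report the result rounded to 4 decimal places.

0.2621

P(Resolution=1-4h) = 0.105 + 0.057 + 0.055 = 0.217.
P(Resolution=1-3d) = 0.059 + 0.100 + 0.059 = 0.218.
P(Resolution ∈ {1-4h, 1-3d}) = 0.217 + 0.218 = 0.435; P(Priority=P3, Resolution ∈ {1-4h, 1-3d}) = 0.055 + 0.059 = 0.114.
P(Priority=P3 | Resolution ∈ {1-4h, 1-3d}) = 0.114/0.435 = 0.2621.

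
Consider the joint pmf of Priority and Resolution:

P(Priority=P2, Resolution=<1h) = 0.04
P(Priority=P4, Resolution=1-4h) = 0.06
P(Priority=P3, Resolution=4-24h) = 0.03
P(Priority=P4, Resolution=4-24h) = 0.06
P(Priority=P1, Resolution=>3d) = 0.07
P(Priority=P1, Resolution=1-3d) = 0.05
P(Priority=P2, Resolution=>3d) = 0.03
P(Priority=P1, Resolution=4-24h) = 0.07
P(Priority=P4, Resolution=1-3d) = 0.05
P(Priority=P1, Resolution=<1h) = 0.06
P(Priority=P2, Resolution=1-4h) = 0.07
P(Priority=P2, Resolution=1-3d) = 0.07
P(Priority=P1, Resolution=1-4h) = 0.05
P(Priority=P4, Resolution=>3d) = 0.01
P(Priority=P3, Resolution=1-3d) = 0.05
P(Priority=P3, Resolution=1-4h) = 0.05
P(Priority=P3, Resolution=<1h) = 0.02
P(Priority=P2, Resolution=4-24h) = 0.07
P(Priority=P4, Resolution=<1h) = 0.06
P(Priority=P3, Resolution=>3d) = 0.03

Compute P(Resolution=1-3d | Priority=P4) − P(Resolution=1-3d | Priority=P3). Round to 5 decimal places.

-0.06944

P(Priority=P4) = 0.06 + 0.06 + 0.06 + 0.05 + 0.01 = 0.24; P(Resolution=1-3d | Priority=P4) = 0.05/0.24 = 0.208333.
P(Priority=P3) = 0.02 + 0.05 + 0.03 + 0.05 + 0.03 = 0.18; P(Resolution=1-3d | Priority=P3) = 0.05/0.18 = 0.277778.
Difference = -0.06944.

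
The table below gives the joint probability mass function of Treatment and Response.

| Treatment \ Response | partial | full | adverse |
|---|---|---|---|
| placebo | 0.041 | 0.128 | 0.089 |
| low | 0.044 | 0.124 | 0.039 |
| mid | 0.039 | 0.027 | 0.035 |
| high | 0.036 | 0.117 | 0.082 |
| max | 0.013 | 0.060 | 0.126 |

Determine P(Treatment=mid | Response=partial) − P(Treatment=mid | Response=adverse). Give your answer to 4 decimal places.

P(Response=partial) = 0.041 + 0.044 + 0.039 + 0.036 + 0.013 = 0.173; P(Treatment=mid | Response=partial) = 0.039/0.173 = 0.22543.
P(Response=adverse) = 0.089 + 0.039 + 0.035 + 0.082 + 0.126 = 0.371; P(Treatment=mid | Response=adverse) = 0.035/0.371 = 0.09434.
Difference = 0.1311.

0.1311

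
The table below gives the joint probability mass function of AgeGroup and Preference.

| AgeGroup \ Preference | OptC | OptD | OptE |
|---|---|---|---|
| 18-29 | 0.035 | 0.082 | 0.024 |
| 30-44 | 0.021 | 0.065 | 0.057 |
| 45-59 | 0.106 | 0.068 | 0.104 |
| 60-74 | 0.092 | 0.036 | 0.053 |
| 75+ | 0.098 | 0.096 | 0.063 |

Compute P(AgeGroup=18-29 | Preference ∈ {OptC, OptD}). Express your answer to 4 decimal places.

0.1674

P(Preference=OptC) = 0.035 + 0.021 + 0.106 + 0.092 + 0.098 = 0.352.
P(Preference=OptD) = 0.082 + 0.065 + 0.068 + 0.036 + 0.096 = 0.347.
P(Preference ∈ {OptC, OptD}) = 0.352 + 0.347 = 0.699; P(AgeGroup=18-29, Preference ∈ {OptC, OptD}) = 0.035 + 0.082 = 0.117.
P(AgeGroup=18-29 | Preference ∈ {OptC, OptD}) = 0.117/0.699 = 0.1674.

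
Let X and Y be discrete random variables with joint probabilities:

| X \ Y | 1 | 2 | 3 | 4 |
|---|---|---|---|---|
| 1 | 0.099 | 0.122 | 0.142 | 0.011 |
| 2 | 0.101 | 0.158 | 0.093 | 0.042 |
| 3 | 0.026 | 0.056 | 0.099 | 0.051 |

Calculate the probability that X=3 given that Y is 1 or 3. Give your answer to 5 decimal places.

0.22321

P(Y=1) = 0.099 + 0.101 + 0.026 = 0.226.
P(Y=3) = 0.142 + 0.093 + 0.099 = 0.334.
P(Y ∈ {1, 3}) = 0.226 + 0.334 = 0.560; P(X=3, Y ∈ {1, 3}) = 0.026 + 0.099 = 0.125.
P(X=3 | Y ∈ {1, 3}) = 0.125/0.560 = 0.22321.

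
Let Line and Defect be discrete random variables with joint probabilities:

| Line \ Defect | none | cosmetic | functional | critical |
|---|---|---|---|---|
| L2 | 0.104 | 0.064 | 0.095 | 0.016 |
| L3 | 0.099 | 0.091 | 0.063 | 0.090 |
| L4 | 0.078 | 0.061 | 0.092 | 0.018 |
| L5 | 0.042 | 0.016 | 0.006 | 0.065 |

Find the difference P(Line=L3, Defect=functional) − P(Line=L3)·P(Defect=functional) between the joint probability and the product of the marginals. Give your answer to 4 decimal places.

P(Line=L3) = 0.099 + 0.091 + 0.063 + 0.090 = 0.343.
P(Defect=functional) = 0.095 + 0.063 + 0.092 + 0.006 = 0.256.
P(Line=L3, Defect=functional) − P(Line=L3)P(Defect=functional) = 0.063 − 0.343×0.256 = -0.0248.

-0.0248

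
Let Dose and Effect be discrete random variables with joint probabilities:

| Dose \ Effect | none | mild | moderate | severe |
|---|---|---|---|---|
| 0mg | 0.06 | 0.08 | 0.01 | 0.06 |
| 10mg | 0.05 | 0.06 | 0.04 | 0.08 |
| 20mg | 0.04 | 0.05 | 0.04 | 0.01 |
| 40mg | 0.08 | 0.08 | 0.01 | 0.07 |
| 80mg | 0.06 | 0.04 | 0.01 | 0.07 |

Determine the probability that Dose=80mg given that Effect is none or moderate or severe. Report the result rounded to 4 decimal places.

0.2029

P(Effect=none) = 0.06 + 0.05 + 0.04 + 0.08 + 0.06 = 0.29.
P(Effect=moderate) = 0.01 + 0.04 + 0.04 + 0.01 + 0.01 = 0.11.
P(Effect=severe) = 0.06 + 0.08 + 0.01 + 0.07 + 0.07 = 0.29.
P(Effect ∈ {none, moderate, severe}) = 0.29 + 0.11 + 0.29 = 0.69; P(Dose=80mg, Effect ∈ {none, moderate, severe}) = 0.06 + 0.01 + 0.07 = 0.14.
P(Dose=80mg | Effect ∈ {none, moderate, severe}) = 0.14/0.69 = 0.2029.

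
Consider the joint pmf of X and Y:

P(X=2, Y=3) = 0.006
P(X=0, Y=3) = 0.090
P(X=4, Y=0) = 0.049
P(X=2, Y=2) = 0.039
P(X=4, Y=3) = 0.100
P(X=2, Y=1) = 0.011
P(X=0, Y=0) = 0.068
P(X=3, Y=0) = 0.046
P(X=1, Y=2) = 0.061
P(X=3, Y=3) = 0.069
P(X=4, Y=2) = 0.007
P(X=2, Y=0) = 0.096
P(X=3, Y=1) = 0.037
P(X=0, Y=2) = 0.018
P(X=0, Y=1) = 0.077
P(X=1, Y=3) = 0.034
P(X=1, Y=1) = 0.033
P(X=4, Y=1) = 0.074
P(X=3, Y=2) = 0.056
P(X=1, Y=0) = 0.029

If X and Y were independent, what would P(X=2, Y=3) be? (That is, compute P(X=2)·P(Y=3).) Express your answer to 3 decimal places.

0.045

P(X=2) = 0.096 + 0.011 + 0.039 + 0.006 = 0.152.
P(Y=3) = 0.090 + 0.034 + 0.006 + 0.069 + 0.100 = 0.299.
Product: 0.152 × 0.299 = 0.045.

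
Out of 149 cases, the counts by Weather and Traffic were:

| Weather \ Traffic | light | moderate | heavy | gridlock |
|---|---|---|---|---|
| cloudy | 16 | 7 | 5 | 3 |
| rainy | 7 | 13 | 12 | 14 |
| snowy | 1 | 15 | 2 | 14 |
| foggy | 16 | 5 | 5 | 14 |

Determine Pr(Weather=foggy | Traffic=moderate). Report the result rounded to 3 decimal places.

0.125

Total with Traffic=moderate: 7 + 13 + 15 + 5 = 40.
P(Weather=foggy | Traffic=moderate) = 5/40 = 0.125.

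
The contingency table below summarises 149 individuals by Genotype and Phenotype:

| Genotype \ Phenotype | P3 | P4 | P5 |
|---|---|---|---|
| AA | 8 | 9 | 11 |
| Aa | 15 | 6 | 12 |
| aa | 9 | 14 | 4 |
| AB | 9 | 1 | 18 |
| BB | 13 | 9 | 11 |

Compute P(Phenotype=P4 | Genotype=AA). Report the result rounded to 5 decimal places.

0.32143

Total with Genotype=AA: 8 + 9 + 11 = 28.
P(Phenotype=P4 | Genotype=AA) = 9/28 = 0.32143.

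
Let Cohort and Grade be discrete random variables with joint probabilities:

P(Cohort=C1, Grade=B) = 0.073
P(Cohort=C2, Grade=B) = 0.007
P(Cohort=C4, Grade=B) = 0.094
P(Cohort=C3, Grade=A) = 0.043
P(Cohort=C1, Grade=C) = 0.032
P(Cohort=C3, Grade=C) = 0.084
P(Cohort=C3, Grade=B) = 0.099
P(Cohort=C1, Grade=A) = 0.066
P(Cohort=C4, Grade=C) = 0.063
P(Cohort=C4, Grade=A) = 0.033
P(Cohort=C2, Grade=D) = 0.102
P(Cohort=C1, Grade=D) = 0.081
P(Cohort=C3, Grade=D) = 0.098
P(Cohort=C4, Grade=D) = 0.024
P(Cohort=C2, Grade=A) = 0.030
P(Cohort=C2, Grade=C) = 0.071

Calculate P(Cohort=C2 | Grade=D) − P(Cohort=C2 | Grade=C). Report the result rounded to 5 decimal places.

0.05043

P(Grade=D) = 0.081 + 0.102 + 0.098 + 0.024 = 0.305; P(Cohort=C2 | Grade=D) = 0.102/0.305 = 0.334426.
P(Grade=C) = 0.032 + 0.071 + 0.084 + 0.063 = 0.250; P(Cohort=C2 | Grade=C) = 0.071/0.250 = 0.284000.
Difference = 0.05043.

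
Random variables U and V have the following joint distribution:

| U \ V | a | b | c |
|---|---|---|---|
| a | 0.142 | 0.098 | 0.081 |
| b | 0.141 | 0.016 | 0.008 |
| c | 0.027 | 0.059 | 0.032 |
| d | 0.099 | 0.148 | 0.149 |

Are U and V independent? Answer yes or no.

P(U=b) = 0.165 and P(V=a) = 0.409, so their product is 0.06749, but P(U=b, V=a) = 0.141. Since these differ, U and V are not independent.

no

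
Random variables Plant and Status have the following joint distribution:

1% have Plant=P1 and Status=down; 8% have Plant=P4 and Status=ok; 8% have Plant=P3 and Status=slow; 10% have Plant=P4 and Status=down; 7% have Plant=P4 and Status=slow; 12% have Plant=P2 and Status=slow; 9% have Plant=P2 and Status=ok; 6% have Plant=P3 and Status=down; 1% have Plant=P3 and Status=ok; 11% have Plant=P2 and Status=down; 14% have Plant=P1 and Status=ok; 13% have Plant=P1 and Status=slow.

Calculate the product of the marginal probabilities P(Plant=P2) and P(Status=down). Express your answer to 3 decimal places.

0.090

P(Plant=P2) = 0.09 + 0.12 + 0.11 = 0.32.
P(Status=down) = 0.01 + 0.11 + 0.06 + 0.10 = 0.28.
Product: 0.32 × 0.28 = 0.090.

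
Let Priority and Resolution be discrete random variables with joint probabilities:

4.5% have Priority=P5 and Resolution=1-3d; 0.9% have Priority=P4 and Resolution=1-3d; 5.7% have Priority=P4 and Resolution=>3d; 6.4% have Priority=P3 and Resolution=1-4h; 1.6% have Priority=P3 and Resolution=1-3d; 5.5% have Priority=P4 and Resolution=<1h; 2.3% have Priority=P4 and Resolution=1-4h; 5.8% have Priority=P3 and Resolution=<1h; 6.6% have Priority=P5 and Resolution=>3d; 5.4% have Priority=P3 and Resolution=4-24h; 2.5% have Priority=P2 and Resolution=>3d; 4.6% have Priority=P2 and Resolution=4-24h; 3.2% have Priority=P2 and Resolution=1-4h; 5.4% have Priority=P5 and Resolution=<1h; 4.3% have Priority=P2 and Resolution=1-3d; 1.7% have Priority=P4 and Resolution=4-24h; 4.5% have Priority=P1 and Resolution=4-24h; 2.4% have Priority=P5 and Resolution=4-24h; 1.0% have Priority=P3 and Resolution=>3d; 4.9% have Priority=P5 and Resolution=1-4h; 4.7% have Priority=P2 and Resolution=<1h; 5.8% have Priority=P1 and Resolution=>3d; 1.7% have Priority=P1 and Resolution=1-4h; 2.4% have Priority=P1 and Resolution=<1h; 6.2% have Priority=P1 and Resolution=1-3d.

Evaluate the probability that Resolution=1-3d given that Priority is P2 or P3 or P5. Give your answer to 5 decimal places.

P(Priority=P2) = 0.047 + 0.032 + 0.046 + 0.043 + 0.025 = 0.193.
P(Priority=P3) = 0.058 + 0.064 + 0.054 + 0.016 + 0.010 = 0.202.
P(Priority=P5) = 0.054 + 0.049 + 0.024 + 0.045 + 0.066 = 0.238.
P(Priority ∈ {P2, P3, P5}) = 0.193 + 0.202 + 0.238 = 0.633; P(Resolution=1-3d, Priority ∈ {P2, P3, P5}) = 0.043 + 0.016 + 0.045 = 0.104.
P(Resolution=1-3d | Priority ∈ {P2, P3, P5}) = 0.104/0.633 = 0.16430.

0.16430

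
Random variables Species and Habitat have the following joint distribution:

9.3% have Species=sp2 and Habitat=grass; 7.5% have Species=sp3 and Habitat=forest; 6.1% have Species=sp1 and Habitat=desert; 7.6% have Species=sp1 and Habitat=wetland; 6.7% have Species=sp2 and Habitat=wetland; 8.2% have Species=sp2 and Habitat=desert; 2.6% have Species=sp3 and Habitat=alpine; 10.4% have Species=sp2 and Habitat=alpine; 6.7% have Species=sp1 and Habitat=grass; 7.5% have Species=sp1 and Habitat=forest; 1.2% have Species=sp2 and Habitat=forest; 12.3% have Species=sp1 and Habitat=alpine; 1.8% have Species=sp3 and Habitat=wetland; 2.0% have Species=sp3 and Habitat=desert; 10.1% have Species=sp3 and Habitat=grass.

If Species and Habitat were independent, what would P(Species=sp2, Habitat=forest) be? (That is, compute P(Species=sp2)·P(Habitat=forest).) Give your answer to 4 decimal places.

0.0580

P(Species=sp2) = 0.012 + 0.093 + 0.067 + 0.082 + 0.104 = 0.358.
P(Habitat=forest) = 0.075 + 0.012 + 0.075 = 0.162.
Product: 0.358 × 0.162 = 0.0580.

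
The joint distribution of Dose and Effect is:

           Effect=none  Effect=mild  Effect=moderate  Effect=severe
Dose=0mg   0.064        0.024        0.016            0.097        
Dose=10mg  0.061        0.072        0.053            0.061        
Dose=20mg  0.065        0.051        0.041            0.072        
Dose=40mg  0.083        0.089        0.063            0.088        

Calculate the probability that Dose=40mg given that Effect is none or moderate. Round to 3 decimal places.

0.327

P(Effect=none) = 0.064 + 0.061 + 0.065 + 0.083 = 0.273.
P(Effect=moderate) = 0.016 + 0.053 + 0.041 + 0.063 = 0.173.
P(Effect ∈ {none, moderate}) = 0.273 + 0.173 = 0.446; P(Dose=40mg, Effect ∈ {none, moderate}) = 0.083 + 0.063 = 0.146.
P(Dose=40mg | Effect ∈ {none, moderate}) = 0.146/0.446 = 0.327.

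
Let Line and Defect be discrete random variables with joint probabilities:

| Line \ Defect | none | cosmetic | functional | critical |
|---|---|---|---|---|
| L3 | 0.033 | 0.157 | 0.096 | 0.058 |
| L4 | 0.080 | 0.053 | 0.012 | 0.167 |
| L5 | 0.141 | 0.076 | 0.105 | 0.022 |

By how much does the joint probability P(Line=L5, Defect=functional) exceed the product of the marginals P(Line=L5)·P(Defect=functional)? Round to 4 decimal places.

0.0317

P(Line=L5) = 0.141 + 0.076 + 0.105 + 0.022 = 0.344.
P(Defect=functional) = 0.096 + 0.012 + 0.105 = 0.213.
P(Line=L5, Defect=functional) − P(Line=L5)P(Defect=functional) = 0.105 − 0.344×0.213 = 0.0317.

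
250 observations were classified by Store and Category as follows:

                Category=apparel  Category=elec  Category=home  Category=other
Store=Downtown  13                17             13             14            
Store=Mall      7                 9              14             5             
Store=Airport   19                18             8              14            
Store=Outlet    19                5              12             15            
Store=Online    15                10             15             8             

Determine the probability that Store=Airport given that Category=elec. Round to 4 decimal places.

0.3051

Total with Category=elec: 17 + 9 + 18 + 5 + 10 = 59.
P(Store=Airport | Category=elec) = 18/59 = 0.3051.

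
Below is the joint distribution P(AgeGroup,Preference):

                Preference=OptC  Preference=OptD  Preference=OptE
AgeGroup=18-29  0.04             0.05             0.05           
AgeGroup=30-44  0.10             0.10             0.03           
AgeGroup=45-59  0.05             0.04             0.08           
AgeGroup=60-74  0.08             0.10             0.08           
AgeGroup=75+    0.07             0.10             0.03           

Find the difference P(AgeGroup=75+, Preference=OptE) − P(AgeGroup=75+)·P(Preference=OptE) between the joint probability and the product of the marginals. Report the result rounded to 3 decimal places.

P(AgeGroup=75+) = 0.07 + 0.10 + 0.03 = 0.20.
P(Preference=OptE) = 0.05 + 0.03 + 0.08 + 0.08 + 0.03 = 0.27.
P(AgeGroup=75+, Preference=OptE) − P(AgeGroup=75+)P(Preference=OptE) = 0.03 − 0.20×0.27 = -0.024.

-0.024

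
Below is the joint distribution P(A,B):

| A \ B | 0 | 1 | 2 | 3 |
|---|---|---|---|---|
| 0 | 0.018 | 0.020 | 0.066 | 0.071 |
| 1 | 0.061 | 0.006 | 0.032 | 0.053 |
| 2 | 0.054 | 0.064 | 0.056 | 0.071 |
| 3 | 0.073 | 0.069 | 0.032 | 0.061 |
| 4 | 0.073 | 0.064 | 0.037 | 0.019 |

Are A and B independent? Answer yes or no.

P(A=4) = 0.193 and P(B=3) = 0.275, so their product is 0.05308, but P(A=4, B=3) = 0.019. Since these differ, A and B are not independent.

no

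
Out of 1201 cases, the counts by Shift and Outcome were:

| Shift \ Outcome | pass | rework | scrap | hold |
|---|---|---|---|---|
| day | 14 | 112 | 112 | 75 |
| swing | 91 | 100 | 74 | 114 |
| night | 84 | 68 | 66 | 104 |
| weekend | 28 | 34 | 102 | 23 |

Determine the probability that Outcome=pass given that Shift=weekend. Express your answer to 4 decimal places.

0.1497

Total with Shift=weekend: 28 + 34 + 102 + 23 = 187.
P(Outcome=pass | Shift=weekend) = 28/187 = 0.1497.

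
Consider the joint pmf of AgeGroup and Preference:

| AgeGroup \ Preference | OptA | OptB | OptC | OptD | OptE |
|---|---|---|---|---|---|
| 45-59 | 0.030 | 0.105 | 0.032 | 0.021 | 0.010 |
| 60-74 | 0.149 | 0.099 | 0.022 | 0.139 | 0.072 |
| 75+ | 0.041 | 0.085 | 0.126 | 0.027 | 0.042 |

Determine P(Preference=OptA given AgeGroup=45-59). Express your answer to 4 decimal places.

0.1515

P(AgeGroup=45-59) = 0.030 + 0.105 + 0.032 + 0.021 + 0.010 = 0.198.
P(Preference=OptA | AgeGroup=45-59) = 0.030/0.198 = 0.1515.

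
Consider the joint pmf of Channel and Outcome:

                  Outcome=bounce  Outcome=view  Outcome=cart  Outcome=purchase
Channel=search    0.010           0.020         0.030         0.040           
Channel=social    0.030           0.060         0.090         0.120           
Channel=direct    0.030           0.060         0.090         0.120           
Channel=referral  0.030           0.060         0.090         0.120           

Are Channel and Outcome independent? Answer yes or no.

Every cell satisfies P(Channel,Outcome) = P(Channel)·P(Outcome). For instance P(Channel=direct) = 0.300, P(Outcome=bounce) = 0.100, and 0.300×0.100 = 0.030 matches the joint entry. So Channel and Outcome are independent.

yes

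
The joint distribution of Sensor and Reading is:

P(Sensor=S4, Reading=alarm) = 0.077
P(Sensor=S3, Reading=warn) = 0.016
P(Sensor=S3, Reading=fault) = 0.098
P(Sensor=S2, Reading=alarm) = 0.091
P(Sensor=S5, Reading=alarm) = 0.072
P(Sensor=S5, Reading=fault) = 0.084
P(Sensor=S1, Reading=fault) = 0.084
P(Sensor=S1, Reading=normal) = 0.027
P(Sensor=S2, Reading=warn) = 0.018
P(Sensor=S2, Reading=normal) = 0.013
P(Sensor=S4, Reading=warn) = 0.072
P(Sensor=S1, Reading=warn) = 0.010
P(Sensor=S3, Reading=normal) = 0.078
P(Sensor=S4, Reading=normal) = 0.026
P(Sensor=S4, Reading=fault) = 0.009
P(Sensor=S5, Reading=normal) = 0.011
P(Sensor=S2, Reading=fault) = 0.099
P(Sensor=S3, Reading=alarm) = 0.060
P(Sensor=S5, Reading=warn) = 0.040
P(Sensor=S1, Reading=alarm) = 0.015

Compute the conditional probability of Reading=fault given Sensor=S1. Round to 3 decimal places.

P(Sensor=S1) = 0.027 + 0.010 + 0.015 + 0.084 = 0.136.
P(Reading=fault | Sensor=S1) = 0.084/0.136 = 0.618.

0.618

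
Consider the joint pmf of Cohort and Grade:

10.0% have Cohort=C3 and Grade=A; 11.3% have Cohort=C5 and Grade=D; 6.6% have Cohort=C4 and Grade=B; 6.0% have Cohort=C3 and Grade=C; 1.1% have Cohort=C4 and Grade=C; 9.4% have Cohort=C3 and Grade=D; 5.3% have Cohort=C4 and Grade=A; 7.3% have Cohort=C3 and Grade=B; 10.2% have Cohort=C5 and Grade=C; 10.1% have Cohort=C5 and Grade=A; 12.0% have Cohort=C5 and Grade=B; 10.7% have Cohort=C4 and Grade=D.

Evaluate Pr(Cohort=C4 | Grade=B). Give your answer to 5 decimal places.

P(Grade=B) = 0.073 + 0.066 + 0.120 = 0.259.
P(Cohort=C4 | Grade=B) = 0.066/0.259 = 0.25483.

0.25483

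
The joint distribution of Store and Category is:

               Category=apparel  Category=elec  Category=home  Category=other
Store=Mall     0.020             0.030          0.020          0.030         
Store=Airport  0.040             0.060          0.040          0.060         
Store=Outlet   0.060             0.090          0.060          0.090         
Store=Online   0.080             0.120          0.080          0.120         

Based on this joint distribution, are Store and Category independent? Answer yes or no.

yes

Every cell satisfies P(Store,Category) = P(Store)·P(Category). For instance P(Store=Airport) = 0.200, P(Category=home) = 0.200, and 0.200×0.200 = 0.040 matches the joint entry. So Store and Category are independent.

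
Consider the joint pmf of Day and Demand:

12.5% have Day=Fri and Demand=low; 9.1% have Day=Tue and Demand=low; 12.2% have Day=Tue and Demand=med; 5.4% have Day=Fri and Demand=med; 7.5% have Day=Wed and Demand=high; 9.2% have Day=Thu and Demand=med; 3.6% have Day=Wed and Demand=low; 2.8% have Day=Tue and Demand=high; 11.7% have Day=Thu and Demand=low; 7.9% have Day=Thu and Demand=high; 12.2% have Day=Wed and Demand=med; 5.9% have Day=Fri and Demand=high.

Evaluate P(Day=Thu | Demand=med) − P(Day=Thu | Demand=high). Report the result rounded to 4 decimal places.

-0.0919

P(Demand=med) = 0.122 + 0.122 + 0.092 + 0.054 = 0.390; P(Day=Thu | Demand=med) = 0.092/0.390 = 0.23590.
P(Demand=high) = 0.028 + 0.075 + 0.079 + 0.059 = 0.241; P(Day=Thu | Demand=high) = 0.079/0.241 = 0.32780.
Difference = -0.0919.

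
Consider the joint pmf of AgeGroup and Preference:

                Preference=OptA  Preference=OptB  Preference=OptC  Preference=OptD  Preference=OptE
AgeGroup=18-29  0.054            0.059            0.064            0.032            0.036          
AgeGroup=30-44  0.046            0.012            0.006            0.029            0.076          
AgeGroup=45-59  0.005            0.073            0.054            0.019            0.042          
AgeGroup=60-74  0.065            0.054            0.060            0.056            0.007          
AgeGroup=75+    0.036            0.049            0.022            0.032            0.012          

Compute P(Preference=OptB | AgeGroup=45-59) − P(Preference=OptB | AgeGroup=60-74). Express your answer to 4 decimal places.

P(AgeGroup=45-59) = 0.005 + 0.073 + 0.054 + 0.019 + 0.042 = 0.193; P(Preference=OptB | AgeGroup=45-59) = 0.073/0.193 = 0.37824.
P(AgeGroup=60-74) = 0.065 + 0.054 + 0.060 + 0.056 + 0.007 = 0.242; P(Preference=OptB | AgeGroup=60-74) = 0.054/0.242 = 0.22314.
Difference = 0.1551.

0.1551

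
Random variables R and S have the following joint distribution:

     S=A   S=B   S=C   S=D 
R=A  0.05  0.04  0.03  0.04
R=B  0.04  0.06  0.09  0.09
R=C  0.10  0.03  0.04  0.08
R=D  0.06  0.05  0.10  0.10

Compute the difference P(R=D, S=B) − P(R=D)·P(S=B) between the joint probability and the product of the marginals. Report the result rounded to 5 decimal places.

-0.00580

P(R=D) = 0.06 + 0.05 + 0.10 + 0.10 = 0.31.
P(S=B) = 0.04 + 0.06 + 0.03 + 0.05 = 0.18.
P(R=D, S=B) − P(R=D)P(S=B) = 0.05 − 0.31×0.18 = -0.00580.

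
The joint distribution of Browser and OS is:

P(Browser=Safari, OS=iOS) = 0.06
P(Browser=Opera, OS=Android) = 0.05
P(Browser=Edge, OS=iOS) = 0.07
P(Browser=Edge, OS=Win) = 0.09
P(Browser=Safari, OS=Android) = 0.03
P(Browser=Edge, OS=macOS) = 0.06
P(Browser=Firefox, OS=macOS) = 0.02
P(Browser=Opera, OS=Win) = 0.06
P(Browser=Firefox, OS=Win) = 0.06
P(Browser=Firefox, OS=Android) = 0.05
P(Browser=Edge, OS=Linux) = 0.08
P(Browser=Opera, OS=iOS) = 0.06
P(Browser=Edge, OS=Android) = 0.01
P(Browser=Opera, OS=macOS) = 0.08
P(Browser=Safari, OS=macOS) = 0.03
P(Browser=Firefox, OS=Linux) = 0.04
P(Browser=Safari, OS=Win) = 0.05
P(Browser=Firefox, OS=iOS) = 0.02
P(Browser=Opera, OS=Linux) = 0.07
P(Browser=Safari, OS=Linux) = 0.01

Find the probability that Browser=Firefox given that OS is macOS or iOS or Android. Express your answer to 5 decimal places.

P(OS=macOS) = 0.02 + 0.03 + 0.06 + 0.08 = 0.19.
P(OS=iOS) = 0.02 + 0.06 + 0.07 + 0.06 = 0.21.
P(OS=Android) = 0.05 + 0.03 + 0.01 + 0.05 = 0.14.
P(OS ∈ {macOS, iOS, Android}) = 0.19 + 0.21 + 0.14 = 0.54; P(Browser=Firefox, OS ∈ {macOS, iOS, Android}) = 0.02 + 0.02 + 0.05 = 0.09.
P(Browser=Firefox | OS ∈ {macOS, iOS, Android}) = 0.09/0.54 = 0.16667.

0.16667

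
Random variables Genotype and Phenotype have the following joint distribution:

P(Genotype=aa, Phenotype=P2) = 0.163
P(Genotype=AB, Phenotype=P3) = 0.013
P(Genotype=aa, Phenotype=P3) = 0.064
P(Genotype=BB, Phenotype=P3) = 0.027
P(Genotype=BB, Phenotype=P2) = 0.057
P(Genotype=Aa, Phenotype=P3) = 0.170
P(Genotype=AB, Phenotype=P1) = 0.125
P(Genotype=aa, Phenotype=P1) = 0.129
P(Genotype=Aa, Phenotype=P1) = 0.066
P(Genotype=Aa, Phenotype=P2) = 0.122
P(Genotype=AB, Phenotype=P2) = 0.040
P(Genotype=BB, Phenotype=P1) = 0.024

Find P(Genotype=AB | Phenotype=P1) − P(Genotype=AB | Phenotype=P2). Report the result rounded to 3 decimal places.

0.259

P(Phenotype=P1) = 0.066 + 0.129 + 0.125 + 0.024 = 0.344; P(Genotype=AB | Phenotype=P1) = 0.125/0.344 = 0.3634.
P(Phenotype=P2) = 0.122 + 0.163 + 0.040 + 0.057 = 0.382; P(Genotype=AB | Phenotype=P2) = 0.040/0.382 = 0.1047.
Difference = 0.259.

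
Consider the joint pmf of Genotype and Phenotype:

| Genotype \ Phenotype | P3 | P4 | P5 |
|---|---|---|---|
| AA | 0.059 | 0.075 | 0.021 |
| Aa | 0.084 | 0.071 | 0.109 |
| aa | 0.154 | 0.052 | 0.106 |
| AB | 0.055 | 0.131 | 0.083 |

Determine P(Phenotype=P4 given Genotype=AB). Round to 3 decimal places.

P(Genotype=AB) = 0.055 + 0.131 + 0.083 = 0.269.
P(Phenotype=P4 | Genotype=AB) = 0.131/0.269 = 0.487.

0.487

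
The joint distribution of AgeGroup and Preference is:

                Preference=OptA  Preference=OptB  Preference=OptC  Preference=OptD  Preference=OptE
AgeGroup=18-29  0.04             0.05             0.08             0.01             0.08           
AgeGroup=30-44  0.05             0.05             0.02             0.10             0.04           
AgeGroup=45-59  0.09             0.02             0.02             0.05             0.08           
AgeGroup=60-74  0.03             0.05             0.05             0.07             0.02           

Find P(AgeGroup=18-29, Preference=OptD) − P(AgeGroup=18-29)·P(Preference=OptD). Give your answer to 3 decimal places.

P(AgeGroup=18-29) = 0.04 + 0.05 + 0.08 + 0.01 + 0.08 = 0.26.
P(Preference=OptD) = 0.01 + 0.10 + 0.05 + 0.07 = 0.23.
P(AgeGroup=18-29, Preference=OptD) − P(AgeGroup=18-29)P(Preference=OptD) = 0.01 − 0.26×0.23 = -0.050.

-0.050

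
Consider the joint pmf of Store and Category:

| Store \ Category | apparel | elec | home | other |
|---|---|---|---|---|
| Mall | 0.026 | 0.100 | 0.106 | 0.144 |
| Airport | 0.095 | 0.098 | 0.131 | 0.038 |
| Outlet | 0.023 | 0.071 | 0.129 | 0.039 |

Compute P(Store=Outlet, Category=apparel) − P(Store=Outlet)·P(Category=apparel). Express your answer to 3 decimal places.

P(Store=Outlet) = 0.023 + 0.071 + 0.129 + 0.039 = 0.262.
P(Category=apparel) = 0.026 + 0.095 + 0.023 = 0.144.
P(Store=Outlet, Category=apparel) − P(Store=Outlet)P(Category=apparel) = 0.023 − 0.262×0.144 = -0.015.

-0.015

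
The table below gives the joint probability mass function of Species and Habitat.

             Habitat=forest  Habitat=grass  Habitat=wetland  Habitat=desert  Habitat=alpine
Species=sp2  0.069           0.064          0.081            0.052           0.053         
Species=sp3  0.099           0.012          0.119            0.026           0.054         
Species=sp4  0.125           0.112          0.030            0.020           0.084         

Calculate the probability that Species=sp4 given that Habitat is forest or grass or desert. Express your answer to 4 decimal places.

P(Habitat=forest) = 0.069 + 0.099 + 0.125 = 0.293.
P(Habitat=grass) = 0.064 + 0.012 + 0.112 = 0.188.
P(Habitat=desert) = 0.052 + 0.026 + 0.020 = 0.098.
P(Habitat ∈ {forest, grass, desert}) = 0.293 + 0.188 + 0.098 = 0.579; P(Species=sp4, Habitat ∈ {forest, grass, desert}) = 0.125 + 0.112 + 0.020 = 0.257.
P(Species=sp4 | Habitat ∈ {forest, grass, desert}) = 0.257/0.579 = 0.4439.

0.4439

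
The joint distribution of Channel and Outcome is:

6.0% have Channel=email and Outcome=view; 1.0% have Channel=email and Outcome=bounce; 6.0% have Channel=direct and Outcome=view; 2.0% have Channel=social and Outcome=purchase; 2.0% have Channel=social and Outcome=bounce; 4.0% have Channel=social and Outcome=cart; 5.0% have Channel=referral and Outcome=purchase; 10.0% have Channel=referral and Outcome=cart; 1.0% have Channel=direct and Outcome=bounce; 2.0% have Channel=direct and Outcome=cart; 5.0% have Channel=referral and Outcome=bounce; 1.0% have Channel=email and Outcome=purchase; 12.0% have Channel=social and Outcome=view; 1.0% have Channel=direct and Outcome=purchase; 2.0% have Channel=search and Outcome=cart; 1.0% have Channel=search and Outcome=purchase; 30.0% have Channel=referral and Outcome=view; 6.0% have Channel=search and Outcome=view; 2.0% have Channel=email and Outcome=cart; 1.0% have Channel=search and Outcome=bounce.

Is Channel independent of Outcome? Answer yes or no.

Every cell satisfies P(Channel,Outcome) = P(Channel)·P(Outcome). For instance P(Channel=referral) = 0.500, P(Outcome=view) = 0.600, and 0.500×0.600 = 0.300 matches the joint entry. So Channel and Outcome are independent.

yes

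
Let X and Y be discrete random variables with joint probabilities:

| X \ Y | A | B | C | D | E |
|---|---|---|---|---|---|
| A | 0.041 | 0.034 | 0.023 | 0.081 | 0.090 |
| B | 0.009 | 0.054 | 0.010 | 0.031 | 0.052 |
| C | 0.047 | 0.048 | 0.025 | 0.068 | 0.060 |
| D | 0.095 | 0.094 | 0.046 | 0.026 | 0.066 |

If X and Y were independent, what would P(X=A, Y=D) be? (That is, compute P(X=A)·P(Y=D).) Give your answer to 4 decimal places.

P(X=A) = 0.041 + 0.034 + 0.023 + 0.081 + 0.090 = 0.269.
P(Y=D) = 0.081 + 0.031 + 0.068 + 0.026 = 0.206.
Product: 0.269 × 0.206 = 0.0554.

0.0554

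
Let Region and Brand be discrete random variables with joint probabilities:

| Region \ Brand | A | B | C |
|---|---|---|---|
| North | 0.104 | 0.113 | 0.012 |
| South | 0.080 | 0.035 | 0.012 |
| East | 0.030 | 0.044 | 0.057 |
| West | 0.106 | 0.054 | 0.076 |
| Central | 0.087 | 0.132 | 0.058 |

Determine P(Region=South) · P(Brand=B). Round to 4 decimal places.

P(Region=South) = 0.080 + 0.035 + 0.012 = 0.127.
P(Brand=B) = 0.113 + 0.035 + 0.044 + 0.054 + 0.132 = 0.378.
Product: 0.127 × 0.378 = 0.0480.

0.0480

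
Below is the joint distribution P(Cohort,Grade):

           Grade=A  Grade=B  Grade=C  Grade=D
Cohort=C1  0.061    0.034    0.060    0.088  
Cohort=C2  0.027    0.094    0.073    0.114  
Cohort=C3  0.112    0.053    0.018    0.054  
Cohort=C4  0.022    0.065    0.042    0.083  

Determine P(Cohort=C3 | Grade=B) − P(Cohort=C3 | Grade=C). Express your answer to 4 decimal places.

P(Grade=B) = 0.034 + 0.094 + 0.053 + 0.065 = 0.246; P(Cohort=C3 | Grade=B) = 0.053/0.246 = 0.21545.
P(Grade=C) = 0.060 + 0.073 + 0.018 + 0.042 = 0.193; P(Cohort=C3 | Grade=C) = 0.018/0.193 = 0.09326.
Difference = 0.1222.

0.1222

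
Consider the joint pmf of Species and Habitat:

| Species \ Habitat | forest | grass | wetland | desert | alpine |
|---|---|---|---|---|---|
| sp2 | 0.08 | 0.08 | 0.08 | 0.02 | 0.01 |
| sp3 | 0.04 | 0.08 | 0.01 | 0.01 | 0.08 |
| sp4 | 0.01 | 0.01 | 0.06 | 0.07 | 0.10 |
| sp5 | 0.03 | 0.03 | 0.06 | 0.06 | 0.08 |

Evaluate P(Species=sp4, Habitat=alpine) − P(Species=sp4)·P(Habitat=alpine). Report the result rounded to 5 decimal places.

P(Species=sp4) = 0.01 + 0.01 + 0.06 + 0.07 + 0.10 = 0.25.
P(Habitat=alpine) = 0.01 + 0.08 + 0.10 + 0.08 = 0.27.
P(Species=sp4, Habitat=alpine) − P(Species=sp4)P(Habitat=alpine) = 0.10 − 0.25×0.27 = 0.03250.

0.03250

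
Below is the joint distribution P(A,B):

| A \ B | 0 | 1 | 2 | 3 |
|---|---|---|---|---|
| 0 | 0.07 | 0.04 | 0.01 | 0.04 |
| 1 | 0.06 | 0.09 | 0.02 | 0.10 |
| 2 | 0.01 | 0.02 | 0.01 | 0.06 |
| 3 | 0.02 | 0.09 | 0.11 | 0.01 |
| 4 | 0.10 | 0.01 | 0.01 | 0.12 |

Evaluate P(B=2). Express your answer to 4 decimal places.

0.1600

P(B=2) = 0.01 + 0.02 + 0.01 + 0.11 + 0.01 = 0.16.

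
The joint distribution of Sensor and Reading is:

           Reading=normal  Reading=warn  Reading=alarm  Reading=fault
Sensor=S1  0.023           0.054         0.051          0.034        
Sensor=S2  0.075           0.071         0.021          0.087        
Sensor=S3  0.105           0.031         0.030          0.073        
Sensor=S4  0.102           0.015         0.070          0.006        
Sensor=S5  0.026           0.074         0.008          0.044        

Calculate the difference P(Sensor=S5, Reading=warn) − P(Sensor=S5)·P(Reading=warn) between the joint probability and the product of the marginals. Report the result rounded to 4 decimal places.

P(Sensor=S5) = 0.026 + 0.074 + 0.008 + 0.044 = 0.152.
P(Reading=warn) = 0.054 + 0.071 + 0.031 + 0.015 + 0.074 = 0.245.
P(Sensor=S5, Reading=warn) − P(Sensor=S5)P(Reading=warn) = 0.074 − 0.152×0.245 = 0.0368.

0.0368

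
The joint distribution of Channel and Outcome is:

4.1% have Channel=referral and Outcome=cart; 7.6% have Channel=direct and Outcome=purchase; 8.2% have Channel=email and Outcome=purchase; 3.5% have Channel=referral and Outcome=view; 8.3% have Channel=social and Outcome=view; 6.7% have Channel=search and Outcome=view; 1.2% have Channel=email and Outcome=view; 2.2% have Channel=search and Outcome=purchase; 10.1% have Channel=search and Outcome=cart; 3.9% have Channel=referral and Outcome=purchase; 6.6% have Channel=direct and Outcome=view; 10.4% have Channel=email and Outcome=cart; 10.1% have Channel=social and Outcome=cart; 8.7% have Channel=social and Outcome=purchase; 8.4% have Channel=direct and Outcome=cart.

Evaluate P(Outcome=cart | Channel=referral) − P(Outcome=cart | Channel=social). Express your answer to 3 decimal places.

-0.016

P(Channel=referral) = 0.035 + 0.041 + 0.039 = 0.115; P(Outcome=cart | Channel=referral) = 0.041/0.115 = 0.3565.
P(Channel=social) = 0.083 + 0.101 + 0.087 = 0.271; P(Outcome=cart | Channel=social) = 0.101/0.271 = 0.3727.
Difference = -0.016.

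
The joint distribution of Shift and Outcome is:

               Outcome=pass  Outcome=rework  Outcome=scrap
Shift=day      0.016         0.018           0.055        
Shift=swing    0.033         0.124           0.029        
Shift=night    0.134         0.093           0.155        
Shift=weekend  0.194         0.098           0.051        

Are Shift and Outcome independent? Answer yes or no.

P(Shift=weekend) = 0.343 and P(Outcome=pass) = 0.377, so their product is 0.12931, but P(Shift=weekend, Outcome=pass) = 0.194. Since these differ, Shift and Outcome are not independent.

no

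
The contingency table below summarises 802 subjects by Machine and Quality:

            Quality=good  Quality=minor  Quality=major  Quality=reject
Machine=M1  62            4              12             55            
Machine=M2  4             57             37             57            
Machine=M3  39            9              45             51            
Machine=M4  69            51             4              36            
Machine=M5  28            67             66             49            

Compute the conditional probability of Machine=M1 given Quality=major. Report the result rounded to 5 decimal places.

Total with Quality=major: 12 + 37 + 45 + 4 + 66 = 164.
P(Machine=M1 | Quality=major) = 12/164 = 0.07317.

0.07317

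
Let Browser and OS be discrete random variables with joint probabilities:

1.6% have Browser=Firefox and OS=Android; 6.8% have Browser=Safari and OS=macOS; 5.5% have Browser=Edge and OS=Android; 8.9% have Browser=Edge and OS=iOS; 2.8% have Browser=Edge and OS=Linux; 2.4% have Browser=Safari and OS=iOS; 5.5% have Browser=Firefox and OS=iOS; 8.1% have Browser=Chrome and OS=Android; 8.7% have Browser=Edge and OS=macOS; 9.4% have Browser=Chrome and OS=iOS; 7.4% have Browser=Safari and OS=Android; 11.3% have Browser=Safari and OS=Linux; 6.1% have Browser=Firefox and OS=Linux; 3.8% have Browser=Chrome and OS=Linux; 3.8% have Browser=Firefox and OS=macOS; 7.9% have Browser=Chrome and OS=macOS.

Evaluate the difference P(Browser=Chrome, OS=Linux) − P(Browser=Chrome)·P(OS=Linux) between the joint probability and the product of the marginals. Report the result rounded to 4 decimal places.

-0.0321

P(Browser=Chrome) = 0.079 + 0.038 + 0.094 + 0.081 = 0.292.
P(OS=Linux) = 0.038 + 0.061 + 0.113 + 0.028 = 0.240.
P(Browser=Chrome, OS=Linux) − P(Browser=Chrome)P(OS=Linux) = 0.038 − 0.292×0.240 = -0.0321.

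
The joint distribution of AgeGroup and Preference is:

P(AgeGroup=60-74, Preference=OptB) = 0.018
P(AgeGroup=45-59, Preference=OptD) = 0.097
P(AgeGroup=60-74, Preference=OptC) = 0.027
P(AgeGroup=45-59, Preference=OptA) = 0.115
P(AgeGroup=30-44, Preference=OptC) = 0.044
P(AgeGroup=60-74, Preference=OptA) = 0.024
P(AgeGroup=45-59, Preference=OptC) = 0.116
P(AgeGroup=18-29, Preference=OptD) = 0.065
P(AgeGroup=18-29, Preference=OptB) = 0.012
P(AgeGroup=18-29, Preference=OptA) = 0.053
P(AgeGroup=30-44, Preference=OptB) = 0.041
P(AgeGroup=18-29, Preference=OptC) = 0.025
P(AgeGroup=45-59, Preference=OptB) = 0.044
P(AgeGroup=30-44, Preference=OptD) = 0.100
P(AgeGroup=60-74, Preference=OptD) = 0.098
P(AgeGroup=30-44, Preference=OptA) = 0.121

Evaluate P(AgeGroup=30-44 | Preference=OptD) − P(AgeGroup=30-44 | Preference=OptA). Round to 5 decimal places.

P(Preference=OptD) = 0.065 + 0.100 + 0.097 + 0.098 = 0.360; P(AgeGroup=30-44 | Preference=OptD) = 0.100/0.360 = 0.277778.
P(Preference=OptA) = 0.053 + 0.121 + 0.115 + 0.024 = 0.313; P(AgeGroup=30-44 | Preference=OptA) = 0.121/0.313 = 0.386581.
Difference = -0.10880.

-0.10880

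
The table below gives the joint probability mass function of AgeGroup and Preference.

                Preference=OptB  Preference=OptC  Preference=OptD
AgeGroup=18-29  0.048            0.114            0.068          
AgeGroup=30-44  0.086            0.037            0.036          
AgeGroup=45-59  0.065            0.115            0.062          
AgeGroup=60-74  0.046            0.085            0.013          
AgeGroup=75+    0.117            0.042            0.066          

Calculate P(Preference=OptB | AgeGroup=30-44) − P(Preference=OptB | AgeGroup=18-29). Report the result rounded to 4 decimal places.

P(AgeGroup=30-44) = 0.086 + 0.037 + 0.036 = 0.159; P(Preference=OptB | AgeGroup=30-44) = 0.086/0.159 = 0.54088.
P(AgeGroup=18-29) = 0.048 + 0.114 + 0.068 = 0.230; P(Preference=OptB | AgeGroup=18-29) = 0.048/0.230 = 0.20870.
Difference = 0.3322.

0.3322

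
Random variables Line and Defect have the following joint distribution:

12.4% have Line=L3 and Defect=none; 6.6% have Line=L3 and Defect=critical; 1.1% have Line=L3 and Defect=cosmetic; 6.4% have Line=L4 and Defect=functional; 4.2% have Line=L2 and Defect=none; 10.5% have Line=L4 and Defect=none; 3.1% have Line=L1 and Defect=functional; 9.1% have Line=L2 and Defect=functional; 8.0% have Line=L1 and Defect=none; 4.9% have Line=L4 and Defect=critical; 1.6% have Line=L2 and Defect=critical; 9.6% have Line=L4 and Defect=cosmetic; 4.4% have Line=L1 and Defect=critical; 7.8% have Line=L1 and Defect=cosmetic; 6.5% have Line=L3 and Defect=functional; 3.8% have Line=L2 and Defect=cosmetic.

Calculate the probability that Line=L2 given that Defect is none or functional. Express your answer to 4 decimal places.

P(Defect=none) = 0.080 + 0.042 + 0.124 + 0.105 = 0.351.
P(Defect=functional) = 0.031 + 0.091 + 0.065 + 0.064 = 0.251.
P(Defect ∈ {none, functional}) = 0.351 + 0.251 = 0.602; P(Line=L2, Defect ∈ {none, functional}) = 0.042 + 0.091 = 0.133.
P(Line=L2 | Defect ∈ {none, functional}) = 0.133/0.602 = 0.2209.

0.2209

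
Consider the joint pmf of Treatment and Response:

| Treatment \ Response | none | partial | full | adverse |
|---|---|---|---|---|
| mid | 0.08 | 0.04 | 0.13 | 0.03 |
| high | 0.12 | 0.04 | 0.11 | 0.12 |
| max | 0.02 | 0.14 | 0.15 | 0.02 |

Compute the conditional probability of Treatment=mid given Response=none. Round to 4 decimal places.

P(Response=none) = 0.08 + 0.12 + 0.02 = 0.22.
P(Treatment=mid | Response=none) = 0.08/0.22 = 0.3636.

0.3636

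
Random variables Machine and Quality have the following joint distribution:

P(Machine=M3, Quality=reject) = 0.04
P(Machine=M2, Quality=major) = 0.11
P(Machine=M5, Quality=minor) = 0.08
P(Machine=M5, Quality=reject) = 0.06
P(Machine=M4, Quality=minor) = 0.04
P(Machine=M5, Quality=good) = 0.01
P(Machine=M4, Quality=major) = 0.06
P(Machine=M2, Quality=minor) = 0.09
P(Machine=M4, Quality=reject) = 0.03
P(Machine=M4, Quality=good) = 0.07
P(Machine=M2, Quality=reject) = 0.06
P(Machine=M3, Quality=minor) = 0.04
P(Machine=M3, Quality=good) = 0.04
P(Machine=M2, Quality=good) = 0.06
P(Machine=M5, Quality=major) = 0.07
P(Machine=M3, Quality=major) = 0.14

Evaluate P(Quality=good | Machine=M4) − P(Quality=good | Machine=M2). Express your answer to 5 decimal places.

P(Machine=M4) = 0.07 + 0.04 + 0.06 + 0.03 = 0.20; P(Quality=good | Machine=M4) = 0.07/0.20 = 0.350000.
P(Machine=M2) = 0.06 + 0.09 + 0.11 + 0.06 = 0.32; P(Quality=good | Machine=M2) = 0.06/0.32 = 0.187500.
Difference = 0.16250.

0.16250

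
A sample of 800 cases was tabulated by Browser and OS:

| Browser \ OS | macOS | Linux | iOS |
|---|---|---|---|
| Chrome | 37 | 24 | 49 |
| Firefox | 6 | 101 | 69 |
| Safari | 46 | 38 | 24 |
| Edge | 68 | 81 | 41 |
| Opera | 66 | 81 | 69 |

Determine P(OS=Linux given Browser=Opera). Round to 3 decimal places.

Total with Browser=Opera: 66 + 81 + 69 = 216.
P(OS=Linux | Browser=Opera) = 81/216 = 0.375.

0.375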